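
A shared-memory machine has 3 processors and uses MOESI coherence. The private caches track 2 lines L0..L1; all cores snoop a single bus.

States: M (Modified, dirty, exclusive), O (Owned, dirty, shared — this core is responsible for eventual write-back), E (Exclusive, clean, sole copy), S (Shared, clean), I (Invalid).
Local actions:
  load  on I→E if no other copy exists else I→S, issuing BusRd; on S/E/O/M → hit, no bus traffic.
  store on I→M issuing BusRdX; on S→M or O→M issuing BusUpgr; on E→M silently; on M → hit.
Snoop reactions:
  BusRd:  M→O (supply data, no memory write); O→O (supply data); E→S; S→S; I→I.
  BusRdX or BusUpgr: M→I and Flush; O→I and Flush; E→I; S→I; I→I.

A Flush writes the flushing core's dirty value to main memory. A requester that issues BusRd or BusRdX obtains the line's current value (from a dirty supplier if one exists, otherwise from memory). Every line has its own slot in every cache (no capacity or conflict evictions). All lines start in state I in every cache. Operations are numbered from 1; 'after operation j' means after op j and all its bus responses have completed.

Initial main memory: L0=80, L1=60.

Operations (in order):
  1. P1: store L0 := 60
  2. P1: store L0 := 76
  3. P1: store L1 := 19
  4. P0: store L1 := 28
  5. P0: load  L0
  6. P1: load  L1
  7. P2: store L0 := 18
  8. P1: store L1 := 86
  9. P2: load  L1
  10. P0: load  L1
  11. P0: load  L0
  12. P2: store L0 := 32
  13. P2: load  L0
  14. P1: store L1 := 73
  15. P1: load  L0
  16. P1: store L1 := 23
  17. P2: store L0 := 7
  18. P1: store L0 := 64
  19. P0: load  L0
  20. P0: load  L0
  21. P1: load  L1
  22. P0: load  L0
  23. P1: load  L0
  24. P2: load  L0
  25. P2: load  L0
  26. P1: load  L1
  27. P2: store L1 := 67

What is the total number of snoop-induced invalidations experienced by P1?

step 1: P1: store L0 := 60  ⟶  IMI  (L0)  txn=BusRdX  M[L0]=80
step 2: P1: store L0 := 76  ⟶  IMI  (L0)  txn=∅  M[L0]=80
step 3: P1: store L1 := 19  ⟶  IMI  (L1)  txn=BusRdX  M[L1]=60
step 4: P0: store L1 := 28  ⟶  MII  (L1)  txn=BusRdX+Flush  M[L1]=19
step 5: P0: load  L0  ⟶  SOI  (L0)  txn=BusRd  M[L0]=80
step 6: P1: load  L1  ⟶  OSI  (L1)  txn=BusRd  M[L1]=19
step 7: P2: store L0 := 18  ⟶  IIM  (L0)  txn=BusRdX+Flush  M[L0]=76
step 8: P1: store L1 := 86  ⟶  IMI  (L1)  txn=BusUpgr+Flush  M[L1]=28
step 9: P2: load  L1  ⟶  IOS  (L1)  txn=BusRd  M[L1]=28
step 10: P0: load  L1  ⟶  SOS  (L1)  txn=BusRd  M[L1]=28
step 11: P0: load  L0  ⟶  SIO  (L0)  txn=BusRd  M[L0]=76
step 12: P2: store L0 := 32  ⟶  IIM  (L0)  txn=BusUpgr  M[L0]=76
step 13: P2: load  L0  ⟶  IIM  (L0)  txn=∅  M[L0]=76
step 14: P1: store L1 := 73  ⟶  IMI  (L1)  txn=BusUpgr  M[L1]=28
step 15: P1: load  L0  ⟶  ISO  (L0)  txn=BusRd  M[L0]=76
step 16: P1: store L1 := 23  ⟶  IMI  (L1)  txn=∅  M[L1]=28
step 17: P2: store L0 := 7  ⟶  IIM  (L0)  txn=BusUpgr  M[L0]=76
step 18: P1: store L0 := 64  ⟶  IMI  (L0)  txn=BusRdX+Flush  M[L0]=7
step 19: P0: load  L0  ⟶  SOI  (L0)  txn=BusRd  M[L0]=7
step 20: P0: load  L0  ⟶  SOI  (L0)  txn=∅  M[L0]=7
step 21: P1: load  L1  ⟶  IMI  (L1)  txn=∅  M[L1]=28
step 22: P0: load  L0  ⟶  SOI  (L0)  txn=∅  M[L0]=7
step 23: P1: load  L0  ⟶  SOI  (L0)  txn=∅  M[L0]=7
step 24: P2: load  L0  ⟶  SOS  (L0)  txn=BusRd  M[L0]=7
step 25: P2: load  L0  ⟶  SOS  (L0)  txn=∅  M[L0]=7
step 26: P1: load  L1  ⟶  IMI  (L1)  txn=∅  M[L1]=28
step 27: P2: store L1 := 67  ⟶  IIM  (L1)  txn=BusRdX+Flush  M[L1]=23

invalidations = 4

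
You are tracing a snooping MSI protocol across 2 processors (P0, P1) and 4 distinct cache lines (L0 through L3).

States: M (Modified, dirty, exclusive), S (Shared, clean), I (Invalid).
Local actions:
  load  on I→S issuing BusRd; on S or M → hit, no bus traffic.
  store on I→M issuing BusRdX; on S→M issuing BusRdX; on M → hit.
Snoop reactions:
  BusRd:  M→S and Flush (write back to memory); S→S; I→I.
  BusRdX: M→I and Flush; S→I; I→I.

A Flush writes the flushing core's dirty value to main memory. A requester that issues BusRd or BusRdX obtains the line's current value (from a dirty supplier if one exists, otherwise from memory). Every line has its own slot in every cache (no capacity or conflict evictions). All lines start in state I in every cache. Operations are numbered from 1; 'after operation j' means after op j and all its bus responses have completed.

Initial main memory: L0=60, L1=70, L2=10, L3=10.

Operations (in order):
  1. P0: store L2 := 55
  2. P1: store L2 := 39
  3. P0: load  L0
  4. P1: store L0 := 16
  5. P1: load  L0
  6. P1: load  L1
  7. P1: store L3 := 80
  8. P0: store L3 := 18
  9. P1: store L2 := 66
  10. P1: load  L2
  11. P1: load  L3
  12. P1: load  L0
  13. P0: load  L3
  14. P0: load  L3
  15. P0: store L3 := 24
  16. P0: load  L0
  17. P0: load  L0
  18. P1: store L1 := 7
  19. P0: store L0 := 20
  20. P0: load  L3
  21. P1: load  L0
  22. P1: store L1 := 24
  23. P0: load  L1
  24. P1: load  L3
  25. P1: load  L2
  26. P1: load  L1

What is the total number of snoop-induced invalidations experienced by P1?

invalidations = 3

1. P0: store L2 := 55  bus=[BusRdX]  L2: P0=M P1=I  mem[L2]=10
2. P1: store L2 := 39  bus=[BusRdX,Flush]  L2: P0=I P1=M  mem[L2]=55
3. P0: load  L0  bus=[BusRd]  L0: P0=S P1=I  mem[L0]=60
4. P1: store L0 := 16  bus=[BusRdX]  L0: P0=I P1=M  mem[L0]=60
5. P1: load  L0  bus=[-]  L0: P0=I P1=M  mem[L0]=60
6. P1: load  L1  bus=[BusRd]  L1: P0=I P1=S  mem[L1]=70
7. P1: store L3 := 80  bus=[BusRdX]  L3: P0=I P1=M  mem[L3]=10
8. P0: store L3 := 18  bus=[BusRdX,Flush]  L3: P0=M P1=I  mem[L3]=80
9. P1: store L2 := 66  bus=[-]  L2: P0=I P1=M  mem[L2]=55
10. P1: load  L2  bus=[-]  L2: P0=I P1=M  mem[L2]=55
11. P1: load  L3  bus=[BusRd,Flush]  L3: P0=S P1=S  mem[L3]=18
12. P1: load  L0  bus=[-]  L0: P0=I P1=M  mem[L0]=60
13. P0: load  L3  bus=[-]  L3: P0=S P1=S  mem[L3]=18
14. P0: load  L3  bus=[-]  L3: P0=S P1=S  mem[L3]=18
15. P0: store L3 := 24  bus=[BusRdX]  L3: P0=M P1=I  mem[L3]=18
16. P0: load  L0  bus=[BusRd,Flush]  L0: P0=S P1=S  mem[L0]=16
17. P0: load  L0  bus=[-]  L0: P0=S P1=S  mem[L0]=16
18. P1: store L1 := 7  bus=[BusRdX]  L1: P0=I P1=M  mem[L1]=70
19. P0: store L0 := 20  bus=[BusRdX]  L0: P0=M P1=I  mem[L0]=16
20. P0: load  L3  bus=[-]  L3: P0=M P1=I  mem[L3]=18
21. P1: load  L0  bus=[BusRd,Flush]  L0: P0=S P1=S  mem[L0]=20
22. P1: store L1 := 24  bus=[-]  L1: P0=I P1=M  mem[L1]=70
23. P0: load  L1  bus=[BusRd,Flush]  L1: P0=S P1=S  mem[L1]=24
24. P1: load  L3  bus=[BusRd,Flush]  L3: P0=S P1=S  mem[L3]=24
25. P1: load  L2  bus=[-]  L2: P0=I P1=M  mem[L2]=55
26. P1: load  L1  bus=[-]  L1: P0=S P1=S  mem[L1]=24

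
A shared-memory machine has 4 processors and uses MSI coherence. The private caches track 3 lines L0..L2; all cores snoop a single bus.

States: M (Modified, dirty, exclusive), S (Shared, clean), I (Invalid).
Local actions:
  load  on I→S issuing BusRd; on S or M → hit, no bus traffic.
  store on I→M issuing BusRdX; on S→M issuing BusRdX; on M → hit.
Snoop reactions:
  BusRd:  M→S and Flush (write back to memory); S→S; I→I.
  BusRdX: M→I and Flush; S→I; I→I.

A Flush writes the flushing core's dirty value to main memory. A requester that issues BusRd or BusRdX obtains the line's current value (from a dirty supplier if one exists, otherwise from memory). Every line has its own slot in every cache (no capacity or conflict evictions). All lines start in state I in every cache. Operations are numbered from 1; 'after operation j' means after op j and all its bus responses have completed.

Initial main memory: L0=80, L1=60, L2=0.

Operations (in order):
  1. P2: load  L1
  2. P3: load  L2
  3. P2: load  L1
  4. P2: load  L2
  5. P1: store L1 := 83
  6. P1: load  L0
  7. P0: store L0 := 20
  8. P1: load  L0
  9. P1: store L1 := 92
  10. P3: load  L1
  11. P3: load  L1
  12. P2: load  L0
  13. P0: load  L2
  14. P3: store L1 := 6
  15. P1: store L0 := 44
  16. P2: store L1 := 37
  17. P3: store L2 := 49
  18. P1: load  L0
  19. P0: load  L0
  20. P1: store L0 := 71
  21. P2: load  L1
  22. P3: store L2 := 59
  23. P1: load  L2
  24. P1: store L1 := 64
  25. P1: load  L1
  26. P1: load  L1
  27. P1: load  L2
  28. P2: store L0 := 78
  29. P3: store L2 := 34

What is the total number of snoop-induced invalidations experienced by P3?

  op1 P2: load  L1 → I/I/S/I on L1; bus BusRd; mem=60
  op2 P3: load  L2 → I/I/I/S on L2; bus BusRd; mem=0
  op3 P2: load  L1 → I/I/S/I on L1; bus (none); mem=60
  op4 P2: load  L2 → I/I/S/S on L2; bus BusRd; mem=0
  op5 P1: store L1 := 83 → I/M/I/I on L1; bus BusRdX; mem=60
  op6 P1: load  L0 → I/S/I/I on L0; bus BusRd; mem=80
  op7 P0: store L0 := 20 → M/I/I/I on L0; bus BusRdX; mem=80
  op8 P1: load  L0 → S/S/I/I on L0; bus BusRd Flush; mem=20
  op9 P1: store L1 := 92 → I/M/I/I on L1; bus (none); mem=60
  op10 P3: load  L1 → I/S/I/S on L1; bus BusRd Flush; mem=92
  op11 P3: load  L1 → I/S/I/S on L1; bus (none); mem=92
  op12 P2: load  L0 → S/S/S/I on L0; bus BusRd; mem=20
  op13 P0: load  L2 → S/I/S/S on L2; bus BusRd; mem=0
  op14 P3: store L1 := 6 → I/I/I/M on L1; bus BusRdX; mem=92
  op15 P1: store L0 := 44 → I/M/I/I on L0; bus BusRdX; mem=20
  op16 P2: store L1 := 37 → I/I/M/I on L1; bus BusRdX Flush; mem=6
  op17 P3: store L2 := 49 → I/I/I/M on L2; bus BusRdX; mem=0
  op18 P1: load  L0 → I/M/I/I on L0; bus (none); mem=20
  op19 P0: load  L0 → S/S/I/I on L0; bus BusRd Flush; mem=44
  op20 P1: store L0 := 71 → I/M/I/I on L0; bus BusRdX; mem=44
  op21 P2: load  L1 → I/I/M/I on L1; bus (none); mem=6
  op22 P3: store L2 := 59 → I/I/I/M on L2; bus (none); mem=0
  op23 P1: load  L2 → I/S/I/S on L2; bus BusRd Flush; mem=59
  op24 P1: store L1 := 64 → I/M/I/I on L1; bus BusRdX Flush; mem=37
  op25 P1: load  L1 → I/M/I/I on L1; bus (none); mem=37
  op26 P1: load  L1 → I/M/I/I on L1; bus (none); mem=37
  op27 P1: load  L2 → I/S/I/S on L2; bus (none); mem=59
  op28 P2: store L0 := 78 → I/I/M/I on L0; bus BusRdX Flush; mem=71
  op29 P3: store L2 := 34 → I/I/I/M on L2; bus BusRdX; mem=59

invalidations = 1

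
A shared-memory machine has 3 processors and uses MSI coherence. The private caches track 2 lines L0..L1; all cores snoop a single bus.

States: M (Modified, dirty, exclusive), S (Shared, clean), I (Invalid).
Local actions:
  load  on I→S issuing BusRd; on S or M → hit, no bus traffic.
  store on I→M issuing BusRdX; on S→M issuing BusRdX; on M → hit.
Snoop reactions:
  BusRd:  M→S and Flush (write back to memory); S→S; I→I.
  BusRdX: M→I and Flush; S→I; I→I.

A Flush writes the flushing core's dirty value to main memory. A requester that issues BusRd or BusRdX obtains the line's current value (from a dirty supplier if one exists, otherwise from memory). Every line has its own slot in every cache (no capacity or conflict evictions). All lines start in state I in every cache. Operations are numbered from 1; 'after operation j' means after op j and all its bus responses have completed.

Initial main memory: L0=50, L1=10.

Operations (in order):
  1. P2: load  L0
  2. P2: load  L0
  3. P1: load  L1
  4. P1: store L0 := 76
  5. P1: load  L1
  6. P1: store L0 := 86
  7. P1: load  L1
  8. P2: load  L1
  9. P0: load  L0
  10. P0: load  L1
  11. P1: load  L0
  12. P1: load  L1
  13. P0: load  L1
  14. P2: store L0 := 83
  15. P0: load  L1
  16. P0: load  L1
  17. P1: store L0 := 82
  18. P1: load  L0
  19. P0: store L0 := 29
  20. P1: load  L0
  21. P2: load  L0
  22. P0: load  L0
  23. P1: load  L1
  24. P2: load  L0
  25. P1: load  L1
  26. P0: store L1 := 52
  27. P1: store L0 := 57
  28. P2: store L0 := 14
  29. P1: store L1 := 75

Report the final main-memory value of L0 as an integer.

memory[L0] = 57

step 1: P2: load  L0  ⟶  IIS  (L0)  txn=BusRd  M[L0]=50
step 2: P2: load  L0  ⟶  IIS  (L0)  txn=∅  M[L0]=50
step 3: P1: load  L1  ⟶  ISI  (L1)  txn=BusRd  M[L1]=10
step 4: P1: store L0 := 76  ⟶  IMI  (L0)  txn=BusRdX  M[L0]=50
step 5: P1: load  L1  ⟶  ISI  (L1)  txn=∅  M[L1]=10
step 6: P1: store L0 := 86  ⟶  IMI  (L0)  txn=∅  M[L0]=50
step 7: P1: load  L1  ⟶  ISI  (L1)  txn=∅  M[L1]=10
step 8: P2: load  L1  ⟶  ISS  (L1)  txn=BusRd  M[L1]=10
step 9: P0: load  L0  ⟶  SSI  (L0)  txn=BusRd+Flush  M[L0]=86
step 10: P0: load  L1  ⟶  SSS  (L1)  txn=BusRd  M[L1]=10
step 11: P1: load  L0  ⟶  SSI  (L0)  txn=∅  M[L0]=86
step 12: P1: load  L1  ⟶  SSS  (L1)  txn=∅  M[L1]=10
step 13: P0: load  L1  ⟶  SSS  (L1)  txn=∅  M[L1]=10
step 14: P2: store L0 := 83  ⟶  IIM  (L0)  txn=BusRdX  M[L0]=86
step 15: P0: load  L1  ⟶  SSS  (L1)  txn=∅  M[L1]=10
step 16: P0: load  L1  ⟶  SSS  (L1)  txn=∅  M[L1]=10
step 17: P1: store L0 := 82  ⟶  IMI  (L0)  txn=BusRdX+Flush  M[L0]=83
step 18: P1: load  L0  ⟶  IMI  (L0)  txn=∅  M[L0]=83
step 19: P0: store L0 := 29  ⟶  MII  (L0)  txn=BusRdX+Flush  M[L0]=82
step 20: P1: load  L0  ⟶  SSI  (L0)  txn=BusRd+Flush  M[L0]=29
step 21: P2: load  L0  ⟶  SSS  (L0)  txn=BusRd  M[L0]=29
step 22: P0: load  L0  ⟶  SSS  (L0)  txn=∅  M[L0]=29
step 23: P1: load  L1  ⟶  SSS  (L1)  txn=∅  M[L1]=10
step 24: P2: load  L0  ⟶  SSS  (L0)  txn=∅  M[L0]=29
step 25: P1: load  L1  ⟶  SSS  (L1)  txn=∅  M[L1]=10
step 26: P0: store L1 := 52  ⟶  MII  (L1)  txn=BusRdX  M[L1]=10
step 27: P1: store L0 := 57  ⟶  IMI  (L0)  txn=BusRdX  M[L0]=29
step 28: P2: store L0 := 14  ⟶  IIM  (L0)  txn=BusRdX+Flush  M[L0]=57
step 29: P1: store L1 := 75  ⟶  IMI  (L1)  txn=BusRdX+Flush  M[L1]=52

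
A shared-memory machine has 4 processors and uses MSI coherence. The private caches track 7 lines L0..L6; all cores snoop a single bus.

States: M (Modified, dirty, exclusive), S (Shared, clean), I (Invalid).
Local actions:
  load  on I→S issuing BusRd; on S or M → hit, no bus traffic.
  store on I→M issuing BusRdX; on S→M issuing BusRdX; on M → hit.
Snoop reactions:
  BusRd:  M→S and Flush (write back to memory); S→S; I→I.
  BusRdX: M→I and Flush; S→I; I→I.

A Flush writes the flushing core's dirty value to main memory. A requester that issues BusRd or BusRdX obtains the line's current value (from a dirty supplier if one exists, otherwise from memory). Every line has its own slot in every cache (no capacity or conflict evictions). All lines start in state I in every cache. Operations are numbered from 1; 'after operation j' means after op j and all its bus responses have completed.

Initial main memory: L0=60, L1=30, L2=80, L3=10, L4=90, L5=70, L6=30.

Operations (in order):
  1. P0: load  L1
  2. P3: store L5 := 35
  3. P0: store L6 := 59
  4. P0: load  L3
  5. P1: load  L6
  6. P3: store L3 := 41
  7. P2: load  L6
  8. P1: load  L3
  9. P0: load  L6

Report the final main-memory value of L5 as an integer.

step 1: P0: load  L1  ⟶  SIII  (L1)  txn=BusRd  M[L1]=30
step 2: P3: store L5 := 35  ⟶  IIIM  (L5)  txn=BusRdX  M[L5]=70
step 3: P0: store L6 := 59  ⟶  MIII  (L6)  txn=BusRdX  M[L6]=30
step 4: P0: load  L3  ⟶  SIII  (L3)  txn=BusRd  M[L3]=10
step 5: P1: load  L6  ⟶  SSII  (L6)  txn=BusRd+Flush  M[L6]=59
step 6: P3: store L3 := 41  ⟶  IIIM  (L3)  txn=BusRdX  M[L3]=10
step 7: P2: load  L6  ⟶  SSSI  (L6)  txn=BusRd  M[L6]=59
step 8: P1: load  L3  ⟶  ISIS  (L3)  txn=BusRd+Flush  M[L3]=41
step 9: P0: load  L6  ⟶  SSSI  (L6)  txn=∅  M[L6]=59

memory[L5] = 70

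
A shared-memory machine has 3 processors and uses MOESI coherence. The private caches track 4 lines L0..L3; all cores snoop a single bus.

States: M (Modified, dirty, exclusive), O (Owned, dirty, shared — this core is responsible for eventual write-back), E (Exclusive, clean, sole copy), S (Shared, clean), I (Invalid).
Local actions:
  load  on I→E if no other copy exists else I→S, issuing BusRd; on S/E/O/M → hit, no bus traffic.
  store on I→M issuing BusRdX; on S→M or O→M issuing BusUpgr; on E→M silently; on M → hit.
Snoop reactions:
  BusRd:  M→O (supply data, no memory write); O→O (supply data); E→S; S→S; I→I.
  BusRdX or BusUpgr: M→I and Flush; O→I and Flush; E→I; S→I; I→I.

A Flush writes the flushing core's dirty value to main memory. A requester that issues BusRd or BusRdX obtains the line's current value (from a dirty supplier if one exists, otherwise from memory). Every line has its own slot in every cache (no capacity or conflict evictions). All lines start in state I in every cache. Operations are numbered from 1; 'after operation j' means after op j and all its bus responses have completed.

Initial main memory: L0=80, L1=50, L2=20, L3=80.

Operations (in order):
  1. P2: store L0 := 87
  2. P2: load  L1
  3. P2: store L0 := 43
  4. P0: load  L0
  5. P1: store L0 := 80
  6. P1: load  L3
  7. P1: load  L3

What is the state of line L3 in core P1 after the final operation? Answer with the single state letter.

state = E

  op1 P2: store L0 := 87 → I/I/M on L0; bus BusRdX; mem=80
  op2 P2: load  L1 → I/I/E on L1; bus BusRd; mem=50
  op3 P2: store L0 := 43 → I/I/M on L0; bus (none); mem=80
  op4 P0: load  L0 → S/I/O on L0; bus BusRd; mem=80
  op5 P1: store L0 := 80 → I/M/I on L0; bus BusRdX Flush; mem=43
  op6 P1: load  L3 → I/E/I on L3; bus BusRd; mem=80
  op7 P1: load  L3 → I/E/I on L3; bus (none); mem=80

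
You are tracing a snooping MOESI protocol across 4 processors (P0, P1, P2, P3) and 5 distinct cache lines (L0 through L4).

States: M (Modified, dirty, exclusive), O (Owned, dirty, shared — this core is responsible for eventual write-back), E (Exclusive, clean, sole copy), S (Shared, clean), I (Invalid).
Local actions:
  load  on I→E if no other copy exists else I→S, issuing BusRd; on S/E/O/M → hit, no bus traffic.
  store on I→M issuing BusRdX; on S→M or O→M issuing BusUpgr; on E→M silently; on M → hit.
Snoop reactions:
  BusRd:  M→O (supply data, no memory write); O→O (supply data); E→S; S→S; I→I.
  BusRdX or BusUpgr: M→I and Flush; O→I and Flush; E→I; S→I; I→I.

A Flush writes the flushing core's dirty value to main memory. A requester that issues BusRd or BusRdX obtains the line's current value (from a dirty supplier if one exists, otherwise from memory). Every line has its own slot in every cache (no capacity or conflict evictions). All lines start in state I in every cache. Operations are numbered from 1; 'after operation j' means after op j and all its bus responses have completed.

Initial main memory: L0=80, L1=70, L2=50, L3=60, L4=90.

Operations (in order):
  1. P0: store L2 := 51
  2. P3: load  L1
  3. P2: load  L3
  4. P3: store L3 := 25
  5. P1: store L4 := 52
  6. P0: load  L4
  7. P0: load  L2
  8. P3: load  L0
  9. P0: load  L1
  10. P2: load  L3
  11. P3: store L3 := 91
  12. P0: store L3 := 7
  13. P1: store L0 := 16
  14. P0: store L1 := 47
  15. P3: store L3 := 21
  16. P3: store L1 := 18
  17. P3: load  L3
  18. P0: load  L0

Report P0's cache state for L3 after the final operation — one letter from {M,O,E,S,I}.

1. P0: store L2 := 51  bus=[BusRdX]  L2: P0=M P1=I P2=I P3=I  mem[L2]=50
2. P3: load  L1  bus=[BusRd]  L1: P0=I P1=I P2=I P3=E  mem[L1]=70
3. P2: load  L3  bus=[BusRd]  L3: P0=I P1=I P2=E P3=I  mem[L3]=60
4. P3: store L3 := 25  bus=[BusRdX]  L3: P0=I P1=I P2=I P3=M  mem[L3]=60
5. P1: store L4 := 52  bus=[BusRdX]  L4: P0=I P1=M P2=I P3=I  mem[L4]=90
6. P0: load  L4  bus=[BusRd]  L4: P0=S P1=O P2=I P3=I  mem[L4]=90
7. P0: load  L2  bus=[-]  L2: P0=M P1=I P2=I P3=I  mem[L2]=50
8. P3: load  L0  bus=[BusRd]  L0: P0=I P1=I P2=I P3=E  mem[L0]=80
9. P0: load  L1  bus=[BusRd]  L1: P0=S P1=I P2=I P3=S  mem[L1]=70
10. P2: load  L3  bus=[BusRd]  L3: P0=I P1=I P2=S P3=O  mem[L3]=60
11. P3: store L3 := 91  bus=[BusUpgr]  L3: P0=I P1=I P2=I P3=M  mem[L3]=60
12. P0: store L3 := 7  bus=[BusRdX,Flush]  L3: P0=M P1=I P2=I P3=I  mem[L3]=91
13. P1: store L0 := 16  bus=[BusRdX]  L0: P0=I P1=M P2=I P3=I  mem[L0]=80
14. P0: store L1 := 47  bus=[BusUpgr]  L1: P0=M P1=I P2=I P3=I  mem[L1]=70
15. P3: store L3 := 21  bus=[BusRdX,Flush]  L3: P0=I P1=I P2=I P3=M  mem[L3]=7
16. P3: store L1 := 18  bus=[BusRdX,Flush]  L1: P0=I P1=I P2=I P3=M  mem[L1]=47
17. P3: load  L3  bus=[-]  L3: P0=I P1=I P2=I P3=M  mem[L3]=7
18. P0: load  L0  bus=[BusRd]  L0: P0=S P1=O P2=I P3=I  mem[L0]=80

state = I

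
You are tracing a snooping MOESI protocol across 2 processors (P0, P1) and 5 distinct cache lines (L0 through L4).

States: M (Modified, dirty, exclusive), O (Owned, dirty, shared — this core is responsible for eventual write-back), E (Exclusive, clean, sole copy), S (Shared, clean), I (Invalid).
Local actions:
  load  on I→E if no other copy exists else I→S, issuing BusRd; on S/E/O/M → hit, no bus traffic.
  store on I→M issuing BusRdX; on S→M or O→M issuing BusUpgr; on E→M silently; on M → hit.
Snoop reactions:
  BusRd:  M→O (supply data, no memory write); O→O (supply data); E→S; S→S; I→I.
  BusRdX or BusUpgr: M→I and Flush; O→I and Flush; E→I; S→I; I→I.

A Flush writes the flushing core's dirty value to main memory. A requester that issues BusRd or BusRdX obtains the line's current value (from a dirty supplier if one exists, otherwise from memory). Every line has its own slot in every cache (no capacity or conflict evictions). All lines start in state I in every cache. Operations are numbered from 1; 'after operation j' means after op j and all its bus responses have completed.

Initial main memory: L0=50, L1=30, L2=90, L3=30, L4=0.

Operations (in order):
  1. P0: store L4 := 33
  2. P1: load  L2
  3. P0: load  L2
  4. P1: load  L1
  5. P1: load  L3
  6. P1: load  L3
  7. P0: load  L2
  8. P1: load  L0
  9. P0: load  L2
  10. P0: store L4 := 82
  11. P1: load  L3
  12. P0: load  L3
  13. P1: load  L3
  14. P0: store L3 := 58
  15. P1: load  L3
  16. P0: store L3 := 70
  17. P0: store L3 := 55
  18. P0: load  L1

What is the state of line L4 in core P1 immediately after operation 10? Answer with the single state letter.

  op1 P0: store L4 := 33 → M/I on L4; bus BusRdX; mem=0
  op2 P1: load  L2 → I/E on L2; bus BusRd; mem=90
  op3 P0: load  L2 → S/S on L2; bus BusRd; mem=90
  op4 P1: load  L1 → I/E on L1; bus BusRd; mem=30
  op5 P1: load  L3 → I/E on L3; bus BusRd; mem=30
  op6 P1: load  L3 → I/E on L3; bus (none); mem=30
  op7 P0: load  L2 → S/S on L2; bus (none); mem=90
  op8 P1: load  L0 → I/E on L0; bus BusRd; mem=50
  op9 P0: load  L2 → S/S on L2; bus (none); mem=90
  op10 P0: store L4 := 82 → M/I on L4; bus (none); mem=0
  op11 P1: load  L3 → I/E on L3; bus (none); mem=30
  op12 P0: load  L3 → S/S on L3; bus BusRd; mem=30
  op13 P1: load  L3 → S/S on L3; bus (none); mem=30
  op14 P0: store L3 := 58 → M/I on L3; bus BusUpgr; mem=30
  op15 P1: load  L3 → O/S on L3; bus BusRd; mem=30
  op16 P0: store L3 := 70 → M/I on L3; bus BusUpgr; mem=30
  op17 P0: store L3 := 55 → M/I on L3; bus (none); mem=30
  op18 P0: load  L1 → S/S on L1; bus BusRd; mem=30

state = I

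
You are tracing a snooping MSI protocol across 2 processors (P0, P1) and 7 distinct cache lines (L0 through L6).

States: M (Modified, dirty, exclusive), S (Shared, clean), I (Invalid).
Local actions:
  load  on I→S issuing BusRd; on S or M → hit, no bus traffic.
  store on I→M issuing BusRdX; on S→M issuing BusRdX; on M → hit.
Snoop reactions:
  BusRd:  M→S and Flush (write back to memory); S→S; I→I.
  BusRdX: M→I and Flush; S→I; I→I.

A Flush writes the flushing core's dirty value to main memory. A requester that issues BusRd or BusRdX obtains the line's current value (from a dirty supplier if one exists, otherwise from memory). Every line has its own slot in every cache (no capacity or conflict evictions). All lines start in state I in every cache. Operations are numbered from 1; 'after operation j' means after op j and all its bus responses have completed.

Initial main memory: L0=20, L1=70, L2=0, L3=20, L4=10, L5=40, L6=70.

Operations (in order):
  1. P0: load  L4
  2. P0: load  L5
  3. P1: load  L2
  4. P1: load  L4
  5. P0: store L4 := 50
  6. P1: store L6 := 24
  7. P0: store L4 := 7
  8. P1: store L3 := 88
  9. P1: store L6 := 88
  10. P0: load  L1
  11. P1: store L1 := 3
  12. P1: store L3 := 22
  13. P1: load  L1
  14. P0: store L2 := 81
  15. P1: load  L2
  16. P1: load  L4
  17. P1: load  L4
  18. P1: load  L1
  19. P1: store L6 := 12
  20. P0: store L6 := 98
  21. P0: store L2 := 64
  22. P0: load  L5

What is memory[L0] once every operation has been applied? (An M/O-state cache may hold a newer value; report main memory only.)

1. P0: load  L4  bus=[BusRd]  L4: P0=S P1=I  mem[L4]=10
2. P0: load  L5  bus=[BusRd]  L5: P0=S P1=I  mem[L5]=40
3. P1: load  L2  bus=[BusRd]  L2: P0=I P1=S  mem[L2]=0
4. P1: load  L4  bus=[BusRd]  L4: P0=S P1=S  mem[L4]=10
5. P0: store L4 := 50  bus=[BusRdX]  L4: P0=M P1=I  mem[L4]=10
6. P1: store L6 := 24  bus=[BusRdX]  L6: P0=I P1=M  mem[L6]=70
7. P0: store L4 := 7  bus=[-]  L4: P0=M P1=I  mem[L4]=10
8. P1: store L3 := 88  bus=[BusRdX]  L3: P0=I P1=M  mem[L3]=20
9. P1: store L6 := 88  bus=[-]  L6: P0=I P1=M  mem[L6]=70
10. P0: load  L1  bus=[BusRd]  L1: P0=S P1=I  mem[L1]=70
11. P1: store L1 := 3  bus=[BusRdX]  L1: P0=I P1=M  mem[L1]=70
12. P1: store L3 := 22  bus=[-]  L3: P0=I P1=M  mem[L3]=20
13. P1: load  L1  bus=[-]  L1: P0=I P1=M  mem[L1]=70
14. P0: store L2 := 81  bus=[BusRdX]  L2: P0=M P1=I  mem[L2]=0
15. P1: load  L2  bus=[BusRd,Flush]  L2: P0=S P1=S  mem[L2]=81
16. P1: load  L4  bus=[BusRd,Flush]  L4: P0=S P1=S  mem[L4]=7
17. P1: load  L4  bus=[-]  L4: P0=S P1=S  mem[L4]=7
18. P1: load  L1  bus=[-]  L1: P0=I P1=M  mem[L1]=70
19. P1: store L6 := 12  bus=[-]  L6: P0=I P1=M  mem[L6]=70
20. P0: store L6 := 98  bus=[BusRdX,Flush]  L6: P0=M P1=I  mem[L6]=12
21. P0: store L2 := 64  bus=[BusRdX]  L2: P0=M P1=I  mem[L2]=81
22. P0: load  L5  bus=[-]  L5: P0=S P1=I  mem[L5]=40

memory[L0] = 20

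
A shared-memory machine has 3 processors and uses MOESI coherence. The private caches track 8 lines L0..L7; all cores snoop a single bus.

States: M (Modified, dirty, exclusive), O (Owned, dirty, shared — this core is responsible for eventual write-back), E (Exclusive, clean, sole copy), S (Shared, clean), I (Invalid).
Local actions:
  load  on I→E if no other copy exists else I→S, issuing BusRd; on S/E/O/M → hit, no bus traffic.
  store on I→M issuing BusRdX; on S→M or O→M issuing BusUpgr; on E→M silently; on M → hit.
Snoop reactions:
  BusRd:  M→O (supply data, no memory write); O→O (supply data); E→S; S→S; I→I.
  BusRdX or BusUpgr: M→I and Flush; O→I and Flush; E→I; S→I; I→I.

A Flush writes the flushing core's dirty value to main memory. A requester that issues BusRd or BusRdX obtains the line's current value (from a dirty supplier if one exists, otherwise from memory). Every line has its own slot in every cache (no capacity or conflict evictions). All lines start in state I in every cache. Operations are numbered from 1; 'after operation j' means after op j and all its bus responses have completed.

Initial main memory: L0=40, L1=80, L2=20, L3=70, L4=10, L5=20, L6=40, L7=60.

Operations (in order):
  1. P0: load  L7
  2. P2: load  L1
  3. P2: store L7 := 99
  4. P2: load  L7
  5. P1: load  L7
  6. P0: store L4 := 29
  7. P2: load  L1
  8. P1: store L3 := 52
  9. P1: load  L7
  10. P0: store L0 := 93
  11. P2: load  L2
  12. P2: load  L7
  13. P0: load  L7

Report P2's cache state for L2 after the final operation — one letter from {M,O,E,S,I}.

state = E

[1] P0: load  L7 | P0:E(60), P1:I, P2:I | bus: BusRd
[2] P2: load  L1 | P0:I, P1:I, P2:E(80) | bus: BusRd
[3] P2: store L7 := 99 | P0:I, P1:I, P2:M(99) | bus: BusRdX
[4] P2: load  L7 | P0:I, P1:I, P2:M(99) | bus: none
[5] P1: load  L7 | P0:I, P1:S(99), P2:O(99) | bus: BusRd
[6] P0: store L4 := 29 | P0:M(29), P1:I, P2:I | bus: BusRdX
[7] P2: load  L1 | P0:I, P1:I, P2:E(80) | bus: none
[8] P1: store L3 := 52 | P0:I, P1:M(52), P2:I | bus: BusRdX
[9] P1: load  L7 | P0:I, P1:S(99), P2:O(99) | bus: none
[10] P0: store L0 := 93 | P0:M(93), P1:I, P2:I | bus: BusRdX
[11] P2: load  L2 | P0:I, P1:I, P2:E(20) | bus: BusRd
[12] P2: load  L7 | P0:I, P1:S(99), P2:O(99) | bus: none
[13] P0: load  L7 | P0:S(99), P1:S(99), P2:O(99) | bus: BusRd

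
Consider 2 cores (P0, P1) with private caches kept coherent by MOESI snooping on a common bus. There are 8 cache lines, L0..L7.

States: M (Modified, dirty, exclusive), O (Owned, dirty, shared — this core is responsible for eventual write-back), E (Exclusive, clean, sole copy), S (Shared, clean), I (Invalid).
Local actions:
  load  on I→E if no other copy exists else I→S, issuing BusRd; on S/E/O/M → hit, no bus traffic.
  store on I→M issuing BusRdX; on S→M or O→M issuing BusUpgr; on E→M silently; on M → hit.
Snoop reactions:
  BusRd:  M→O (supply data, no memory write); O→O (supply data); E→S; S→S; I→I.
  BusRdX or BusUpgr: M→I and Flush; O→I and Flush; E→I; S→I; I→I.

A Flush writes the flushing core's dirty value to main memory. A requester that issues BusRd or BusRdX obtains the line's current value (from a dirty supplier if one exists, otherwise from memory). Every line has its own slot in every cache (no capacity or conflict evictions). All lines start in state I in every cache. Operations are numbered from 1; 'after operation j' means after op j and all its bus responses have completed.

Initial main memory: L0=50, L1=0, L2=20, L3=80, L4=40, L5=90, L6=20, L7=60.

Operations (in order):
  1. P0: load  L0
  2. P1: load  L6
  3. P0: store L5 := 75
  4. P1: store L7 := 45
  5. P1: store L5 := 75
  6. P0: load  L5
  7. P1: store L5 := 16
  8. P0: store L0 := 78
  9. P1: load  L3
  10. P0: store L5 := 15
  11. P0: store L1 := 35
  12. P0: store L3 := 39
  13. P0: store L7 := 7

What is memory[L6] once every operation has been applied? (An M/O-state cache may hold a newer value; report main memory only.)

memory[L6] = 20

1. P0: load  L0  bus=[BusRd]  L0: P0=E P1=I  mem[L0]=50
2. P1: load  L6  bus=[BusRd]  L6: P0=I P1=E  mem[L6]=20
3. P0: store L5 := 75  bus=[BusRdX]  L5: P0=M P1=I  mem[L5]=90
4. P1: store L7 := 45  bus=[BusRdX]  L7: P0=I P1=M  mem[L7]=60
5. P1: store L5 := 75  bus=[BusRdX,Flush]  L5: P0=I P1=M  mem[L5]=75
6. P0: load  L5  bus=[BusRd]  L5: P0=S P1=O  mem[L5]=75
7. P1: store L5 := 16  bus=[BusUpgr]  L5: P0=I P1=M  mem[L5]=75
8. P0: store L0 := 78  bus=[-]  L0: P0=M P1=I  mem[L0]=50
9. P1: load  L3  bus=[BusRd]  L3: P0=I P1=E  mem[L3]=80
10. P0: store L5 := 15  bus=[BusRdX,Flush]  L5: P0=M P1=I  mem[L5]=16
11. P0: store L1 := 35  bus=[BusRdX]  L1: P0=M P1=I  mem[L1]=0
12. P0: store L3 := 39  bus=[BusRdX]  L3: P0=M P1=I  mem[L3]=80
13. P0: store L7 := 7  bus=[BusRdX,Flush]  L7: P0=M P1=I  mem[L7]=45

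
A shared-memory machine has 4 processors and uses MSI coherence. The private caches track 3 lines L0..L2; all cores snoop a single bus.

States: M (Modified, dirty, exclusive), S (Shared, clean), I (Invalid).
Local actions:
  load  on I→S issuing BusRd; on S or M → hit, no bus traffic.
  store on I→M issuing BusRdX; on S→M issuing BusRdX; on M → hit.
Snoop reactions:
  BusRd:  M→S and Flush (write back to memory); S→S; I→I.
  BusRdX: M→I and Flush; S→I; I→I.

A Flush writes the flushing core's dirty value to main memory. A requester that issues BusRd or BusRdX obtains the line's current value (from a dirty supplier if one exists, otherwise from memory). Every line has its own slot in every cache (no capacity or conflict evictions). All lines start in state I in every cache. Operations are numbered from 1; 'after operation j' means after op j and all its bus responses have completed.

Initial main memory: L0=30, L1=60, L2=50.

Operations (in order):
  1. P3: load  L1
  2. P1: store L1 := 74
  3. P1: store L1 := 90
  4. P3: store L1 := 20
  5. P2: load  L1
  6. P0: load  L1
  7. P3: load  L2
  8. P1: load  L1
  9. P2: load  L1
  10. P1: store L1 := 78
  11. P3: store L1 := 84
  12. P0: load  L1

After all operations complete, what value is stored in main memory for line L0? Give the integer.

[1] P3: load  L1 | P0:I, P1:I, P2:I, P3:S(60) | bus: BusRd
[2] P1: store L1 := 74 | P0:I, P1:M(74), P2:I, P3:I | bus: BusRdX
[3] P1: store L1 := 90 | P0:I, P1:M(90), P2:I, P3:I | bus: none
[4] P3: store L1 := 20 | P0:I, P1:I, P2:I, P3:M(20) | bus: BusRdX,Flush
[5] P2: load  L1 | P0:I, P1:I, P2:S(20), P3:S(20) | bus: BusRd,Flush
[6] P0: load  L1 | P0:S(20), P1:I, P2:S(20), P3:S(20) | bus: BusRd
[7] P3: load  L2 | P0:I, P1:I, P2:I, P3:S(50) | bus: BusRd
[8] P1: load  L1 | P0:S(20), P1:S(20), P2:S(20), P3:S(20) | bus: BusRd
[9] P2: load  L1 | P0:S(20), P1:S(20), P2:S(20), P3:S(20) | bus: none
[10] P1: store L1 := 78 | P0:I, P1:M(78), P2:I, P3:I | bus: BusRdX
[11] P3: store L1 := 84 | P0:I, P1:I, P2:I, P3:M(84) | bus: BusRdX,Flush
[12] P0: load  L1 | P0:S(84), P1:I, P2:I, P3:S(84) | bus: BusRd,Flush

memory[L0] = 30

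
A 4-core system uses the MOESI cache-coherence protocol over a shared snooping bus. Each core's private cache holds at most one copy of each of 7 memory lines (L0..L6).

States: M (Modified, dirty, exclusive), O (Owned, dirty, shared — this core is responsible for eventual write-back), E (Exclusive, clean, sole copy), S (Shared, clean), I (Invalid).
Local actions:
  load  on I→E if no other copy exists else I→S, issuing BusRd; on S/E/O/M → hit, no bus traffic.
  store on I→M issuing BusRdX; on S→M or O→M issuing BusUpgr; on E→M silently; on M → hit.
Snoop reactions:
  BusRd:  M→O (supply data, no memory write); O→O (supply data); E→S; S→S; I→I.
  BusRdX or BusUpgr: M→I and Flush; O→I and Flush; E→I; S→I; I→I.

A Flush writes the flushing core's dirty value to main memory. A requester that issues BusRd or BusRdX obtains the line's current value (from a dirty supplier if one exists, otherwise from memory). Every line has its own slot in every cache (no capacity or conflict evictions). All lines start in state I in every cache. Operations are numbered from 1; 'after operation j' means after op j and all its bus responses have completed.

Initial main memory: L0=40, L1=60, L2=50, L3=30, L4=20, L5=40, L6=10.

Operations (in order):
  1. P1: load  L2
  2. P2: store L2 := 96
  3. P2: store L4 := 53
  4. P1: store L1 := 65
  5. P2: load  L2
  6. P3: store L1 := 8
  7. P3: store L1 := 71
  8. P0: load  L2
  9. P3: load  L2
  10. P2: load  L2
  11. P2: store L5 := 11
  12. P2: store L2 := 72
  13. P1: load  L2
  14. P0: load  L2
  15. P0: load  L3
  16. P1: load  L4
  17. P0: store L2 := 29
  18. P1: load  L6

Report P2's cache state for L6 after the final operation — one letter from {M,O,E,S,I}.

state = I

  op1 P1: load  L2 → I/E/I/I on L2; bus BusRd; mem=50
  op2 P2: store L2 := 96 → I/I/M/I on L2; bus BusRdX; mem=50
  op3 P2: store L4 := 53 → I/I/M/I on L4; bus BusRdX; mem=20
  op4 P1: store L1 := 65 → I/M/I/I on L1; bus BusRdX; mem=60
  op5 P2: load  L2 → I/I/M/I on L2; bus (none); mem=50
  op6 P3: store L1 := 8 → I/I/I/M on L1; bus BusRdX Flush; mem=65
  op7 P3: store L1 := 71 → I/I/I/M on L1; bus (none); mem=65
  op8 P0: load  L2 → S/I/O/I on L2; bus BusRd; mem=50
  op9 P3: load  L2 → S/I/O/S on L2; bus BusRd; mem=50
  op10 P2: load  L2 → S/I/O/S on L2; bus (none); mem=50
  op11 P2: store L5 := 11 → I/I/M/I on L5; bus BusRdX; mem=40
  op12 P2: store L2 := 72 → I/I/M/I on L2; bus BusUpgr; mem=50
  op13 P1: load  L2 → I/S/O/I on L2; bus BusRd; mem=50
  op14 P0: load  L2 → S/S/O/I on L2; bus BusRd; mem=50
  op15 P0: load  L3 → E/I/I/I on L3; bus BusRd; mem=30
  op16 P1: load  L4 → I/S/O/I on L4; bus BusRd; mem=20
  op17 P0: store L2 := 29 → M/I/I/I on L2; bus BusUpgr Flush; mem=72
  op18 P1: load  L6 → I/E/I/I on L6; bus BusRd; mem=10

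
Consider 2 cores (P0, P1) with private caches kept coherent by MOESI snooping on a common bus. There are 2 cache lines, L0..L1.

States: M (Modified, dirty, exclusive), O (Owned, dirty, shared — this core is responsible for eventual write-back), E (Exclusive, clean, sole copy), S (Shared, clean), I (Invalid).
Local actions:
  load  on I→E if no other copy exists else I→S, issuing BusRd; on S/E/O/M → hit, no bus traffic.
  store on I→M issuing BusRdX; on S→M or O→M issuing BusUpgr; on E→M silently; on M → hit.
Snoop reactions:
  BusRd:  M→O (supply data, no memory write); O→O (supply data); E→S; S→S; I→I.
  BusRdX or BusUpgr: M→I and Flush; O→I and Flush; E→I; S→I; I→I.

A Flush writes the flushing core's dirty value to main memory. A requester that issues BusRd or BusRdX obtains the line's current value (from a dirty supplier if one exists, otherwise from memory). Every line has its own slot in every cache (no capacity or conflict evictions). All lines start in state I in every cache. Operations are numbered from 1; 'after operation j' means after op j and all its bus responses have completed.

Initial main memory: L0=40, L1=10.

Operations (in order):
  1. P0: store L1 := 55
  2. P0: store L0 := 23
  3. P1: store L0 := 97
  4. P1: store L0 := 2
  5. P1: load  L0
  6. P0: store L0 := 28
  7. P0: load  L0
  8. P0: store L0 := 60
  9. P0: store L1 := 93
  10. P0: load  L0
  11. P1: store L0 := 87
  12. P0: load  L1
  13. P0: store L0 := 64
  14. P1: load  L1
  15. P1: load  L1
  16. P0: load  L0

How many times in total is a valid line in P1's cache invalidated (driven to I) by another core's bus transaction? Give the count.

1. P0: store L1 := 55  bus=[BusRdX]  L1: P0=M P1=I  mem[L1]=10
2. P0: store L0 := 23  bus=[BusRdX]  L0: P0=M P1=I  mem[L0]=40
3. P1: store L0 := 97  bus=[BusRdX,Flush]  L0: P0=I P1=M  mem[L0]=23
4. P1: store L0 := 2  bus=[-]  L0: P0=I P1=M  mem[L0]=23
5. P1: load  L0  bus=[-]  L0: P0=I P1=M  mem[L0]=23
6. P0: store L0 := 28  bus=[BusRdX,Flush]  L0: P0=M P1=I  mem[L0]=2
7. P0: load  L0  bus=[-]  L0: P0=M P1=I  mem[L0]=2
8. P0: store L0 := 60  bus=[-]  L0: P0=M P1=I  mem[L0]=2
9. P0: store L1 := 93  bus=[-]  L1: P0=M P1=I  mem[L1]=10
10. P0: load  L0  bus=[-]  L0: P0=M P1=I  mem[L0]=2
11. P1: store L0 := 87  bus=[BusRdX,Flush]  L0: P0=I P1=M  mem[L0]=60
12. P0: load  L1  bus=[-]  L1: P0=M P1=I  mem[L1]=10
13. P0: store L0 := 64  bus=[BusRdX,Flush]  L0: P0=M P1=I  mem[L0]=87
14. P1: load  L1  bus=[BusRd]  L1: P0=O P1=S  mem[L1]=10
15. P1: load  L1  bus=[-]  L1: P0=O P1=S  mem[L1]=10
16. P0: load  L0  bus=[-]  L0: P0=M P1=I  mem[L0]=87

invalidations = 2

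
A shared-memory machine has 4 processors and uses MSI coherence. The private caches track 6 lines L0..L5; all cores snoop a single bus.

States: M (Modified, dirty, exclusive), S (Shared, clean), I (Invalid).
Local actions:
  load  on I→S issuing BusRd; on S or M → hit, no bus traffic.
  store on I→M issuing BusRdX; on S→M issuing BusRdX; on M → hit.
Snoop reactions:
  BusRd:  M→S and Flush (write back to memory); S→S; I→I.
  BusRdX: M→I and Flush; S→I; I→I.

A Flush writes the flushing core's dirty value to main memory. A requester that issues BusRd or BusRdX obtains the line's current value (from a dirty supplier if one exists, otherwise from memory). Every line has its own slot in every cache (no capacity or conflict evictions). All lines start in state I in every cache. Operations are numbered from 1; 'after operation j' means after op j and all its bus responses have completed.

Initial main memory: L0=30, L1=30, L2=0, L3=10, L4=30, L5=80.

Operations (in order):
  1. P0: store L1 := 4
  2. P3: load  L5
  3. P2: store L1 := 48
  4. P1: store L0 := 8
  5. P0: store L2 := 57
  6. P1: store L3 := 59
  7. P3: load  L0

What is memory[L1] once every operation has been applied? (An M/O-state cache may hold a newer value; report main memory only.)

memory[L1] = 4

[1] P0: store L1 := 4 | P0:M(4), P1:I, P2:I, P3:I | bus: BusRdX
[2] P3: load  L5 | P0:I, P1:I, P2:I, P3:S(80) | bus: BusRd
[3] P2: store L1 := 48 | P0:I, P1:I, P2:M(48), P3:I | bus: BusRdX,Flush
[4] P1: store L0 := 8 | P0:I, P1:M(8), P2:I, P3:I | bus: BusRdX
[5] P0: store L2 := 57 | P0:M(57), P1:I, P2:I, P3:I | bus: BusRdX
[6] P1: store L3 := 59 | P0:I, P1:M(59), P2:I, P3:I | bus: BusRdX
[7] P3: load  L0 | P0:I, P1:S(8), P2:I, P3:S(8) | bus: BusRd,Flush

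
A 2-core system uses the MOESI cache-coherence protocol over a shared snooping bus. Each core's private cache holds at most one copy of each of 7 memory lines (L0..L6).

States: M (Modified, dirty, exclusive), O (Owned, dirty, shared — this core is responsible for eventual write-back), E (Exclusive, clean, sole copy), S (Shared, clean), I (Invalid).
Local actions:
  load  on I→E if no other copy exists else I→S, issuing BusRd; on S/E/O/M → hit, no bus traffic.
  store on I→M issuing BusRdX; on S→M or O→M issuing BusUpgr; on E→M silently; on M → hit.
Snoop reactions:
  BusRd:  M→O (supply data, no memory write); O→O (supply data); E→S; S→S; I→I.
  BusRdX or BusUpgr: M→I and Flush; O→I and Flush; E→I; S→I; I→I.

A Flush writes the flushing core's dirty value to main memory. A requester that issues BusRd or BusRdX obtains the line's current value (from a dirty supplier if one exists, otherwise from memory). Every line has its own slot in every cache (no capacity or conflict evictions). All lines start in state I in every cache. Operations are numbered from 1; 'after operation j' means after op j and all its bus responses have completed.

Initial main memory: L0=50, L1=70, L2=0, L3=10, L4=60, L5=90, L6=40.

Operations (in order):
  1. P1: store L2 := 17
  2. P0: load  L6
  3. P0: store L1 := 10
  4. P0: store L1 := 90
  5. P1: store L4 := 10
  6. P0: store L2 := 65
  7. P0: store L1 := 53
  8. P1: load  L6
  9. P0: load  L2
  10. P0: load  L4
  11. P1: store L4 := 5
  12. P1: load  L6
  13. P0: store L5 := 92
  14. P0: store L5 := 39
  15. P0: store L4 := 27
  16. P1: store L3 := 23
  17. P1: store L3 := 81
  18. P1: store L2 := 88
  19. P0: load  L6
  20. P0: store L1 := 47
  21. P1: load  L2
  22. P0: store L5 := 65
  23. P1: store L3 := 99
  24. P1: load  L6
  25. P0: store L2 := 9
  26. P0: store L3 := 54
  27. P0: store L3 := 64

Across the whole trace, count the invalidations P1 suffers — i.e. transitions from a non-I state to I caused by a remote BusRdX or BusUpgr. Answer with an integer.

invalidations = 4

step 1: P1: store L2 := 17  ⟶  IM  (L2)  txn=BusRdX  M[L2]=0
step 2: P0: load  L6  ⟶  EI  (L6)  txn=BusRd  M[L6]=40
step 3: P0: store L1 := 10  ⟶  MI  (L1)  txn=BusRdX  M[L1]=70
step 4: P0: store L1 := 90  ⟶  MI  (L1)  txn=∅  M[L1]=70
step 5: P1: store L4 := 10  ⟶  IM  (L4)  txn=BusRdX  M[L4]=60
step 6: P0: store L2 := 65  ⟶  MI  (L2)  txn=BusRdX+Flush  M[L2]=17
step 7: P0: store L1 := 53  ⟶  MI  (L1)  txn=∅  M[L1]=70
step 8: P1: load  L6  ⟶  SS  (L6)  txn=BusRd  M[L6]=40
step 9: P0: load  L2  ⟶  MI  (L2)  txn=∅  M[L2]=17
step 10: P0: load  L4  ⟶  SO  (L4)  txn=BusRd  M[L4]=60
step 11: P1: store L4 := 5  ⟶  IM  (L4)  txn=BusUpgr  M[L4]=60
step 12: P1: load  L6  ⟶  SS  (L6)  txn=∅  M[L6]=40
step 13: P0: store L5 := 92  ⟶  MI  (L5)  txn=BusRdX  M[L5]=90
step 14: P0: store L5 := 39  ⟶  MI  (L5)  txn=∅  M[L5]=90
step 15: P0: store L4 := 27  ⟶  MI  (L4)  txn=BusRdX+Flush  M[L4]=5
step 16: P1: store L3 := 23  ⟶  IM  (L3)  txn=BusRdX  M[L3]=10
step 17: P1: store L3 := 81  ⟶  IM  (L3)  txn=∅  M[L3]=10
step 18: P1: store L2 := 88  ⟶  IM  (L2)  txn=BusRdX+Flush  M[L2]=65
step 19: P0: load  L6  ⟶  SS  (L6)  txn=∅  M[L6]=40
step 20: P0: store L1 := 47  ⟶  MI  (L1)  txn=∅  M[L1]=70
step 21: P1: load  L2  ⟶  IM  (L2)  txn=∅  M[L2]=65
step 22: P0: store L5 := 65  ⟶  MI  (L5)  txn=∅  M[L5]=90
step 23: P1: store L3 := 99  ⟶  IM  (L3)  txn=∅  M[L3]=10
step 24: P1: load  L6  ⟶  SS  (L6)  txn=∅  M[L6]=40
step 25: P0: store L2 := 9  ⟶  MI  (L2)  txn=BusRdX+Flush  M[L2]=88
step 26: P0: store L3 := 54  ⟶  MI  (L3)  txn=BusRdX+Flush  M[L3]=99
step 27: P0: store L3 := 64  ⟶  MI  (L3)  txn=∅  M[L3]=99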